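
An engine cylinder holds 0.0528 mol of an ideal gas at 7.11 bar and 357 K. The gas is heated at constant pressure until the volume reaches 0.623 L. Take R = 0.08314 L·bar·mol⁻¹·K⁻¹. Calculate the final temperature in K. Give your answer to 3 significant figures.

From PV = nRT: V₁ = nRT₁/P₁ = 0.2204 L.
P constant ⇒ V ∝ T: P₂ = P₁; T₂ = T₁·(V₂/V₁) = 1009 K.

T₂ ≈ 1.01e+03 K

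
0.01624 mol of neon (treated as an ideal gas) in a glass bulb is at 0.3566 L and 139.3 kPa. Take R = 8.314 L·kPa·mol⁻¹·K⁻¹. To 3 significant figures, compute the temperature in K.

PV = nRT ⇒ T = PV/(nR) = (139.3 × 0.3566) / (0.01624 × 8.314)

T ≈ 368 K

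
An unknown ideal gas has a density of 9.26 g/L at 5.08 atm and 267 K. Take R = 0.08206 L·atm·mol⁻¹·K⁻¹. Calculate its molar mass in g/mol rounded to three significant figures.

M ≈ 39.9 g/mol

ρ = PM/(RT) ⇒ M = ρRT/P = (9.26 × 0.08206 × 267.0) / 5.08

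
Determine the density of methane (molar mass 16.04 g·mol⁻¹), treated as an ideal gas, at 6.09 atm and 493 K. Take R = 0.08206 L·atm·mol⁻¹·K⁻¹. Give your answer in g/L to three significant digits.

ρ ≈ 2.41 g/L

ρ = PM/(RT) = (6.09 × 16.04) / (0.08206 × 493.0)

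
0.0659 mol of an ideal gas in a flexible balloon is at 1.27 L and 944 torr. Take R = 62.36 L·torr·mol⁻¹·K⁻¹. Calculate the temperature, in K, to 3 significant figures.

T ≈ 292 K

PV = nRT ⇒ T = PV/(nR) = (944 × 1.27) / (0.0659 × 62.36)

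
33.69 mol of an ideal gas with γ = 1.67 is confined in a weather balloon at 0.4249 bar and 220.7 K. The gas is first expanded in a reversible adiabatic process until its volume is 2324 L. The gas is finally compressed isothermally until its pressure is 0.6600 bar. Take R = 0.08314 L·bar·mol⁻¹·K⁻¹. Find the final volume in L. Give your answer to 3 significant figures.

From PV = nRT: V₁ = nRT₁/P₁ = 1455 L.
Adiabatic (γ = 1.67), T V^(γ−1) and P V^γ constant: T₂ = T₁·(V₁/V₂)^(γ−1) = 161.3 K; P₂ = P₁·(V₁/V₂)^γ = 0.1944 bar.
T constant ⇒ Boyle's law P V = const: T₃ = T₂; V₃ = V₂·(P₂/P₃) = 684.4 L.

V₃ ≈ 684 L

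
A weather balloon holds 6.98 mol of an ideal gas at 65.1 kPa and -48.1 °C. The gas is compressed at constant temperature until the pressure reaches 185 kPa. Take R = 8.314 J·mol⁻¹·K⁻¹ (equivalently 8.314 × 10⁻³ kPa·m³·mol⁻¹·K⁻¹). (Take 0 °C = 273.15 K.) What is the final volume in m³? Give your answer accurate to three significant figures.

Convert: T₁ = 225.0 K.
From PV = nRT: V₁ = nRT₁/P₁ = 0.2006 m³.
T constant ⇒ Boyle's law P V = const: T₂ = T₁; V₂ = V₁·(P₁/P₂) = 0.07059 m³.

V₂ ≈ 0.0706 m³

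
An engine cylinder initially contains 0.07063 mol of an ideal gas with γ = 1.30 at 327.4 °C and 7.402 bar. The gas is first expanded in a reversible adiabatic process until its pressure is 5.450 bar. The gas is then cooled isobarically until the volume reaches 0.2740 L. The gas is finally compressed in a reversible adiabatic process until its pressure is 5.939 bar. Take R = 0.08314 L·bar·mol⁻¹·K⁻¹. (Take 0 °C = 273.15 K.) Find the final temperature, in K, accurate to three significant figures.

T₄ ≈ 259 K

Convert: T₁ = 600.5 K.
From PV = nRT: V₁ = nRT₁/P₁ = 0.4764 L.
Adiabatic (γ = 1.30), T V^(γ−1) and P V^γ constant: T₂ = T₁·(P₂/P₁)^((γ−1)/γ) = 559.6 K; V₂ = V₁·(P₁/P₂)^(1/γ) = 0.6029 L.
Isobaric, so V/T is constant: P₃ = P₂; T₃ = T₂·(V₃/V₂) = 254.3 K.
Reversible adiabatic, γ = 1.30: T₄ = T₃·(P₄/P₃)^((γ−1)/γ) = 259.4 K; V₄ = V₃·(P₃/P₄)^(1/γ) = 0.2565 L.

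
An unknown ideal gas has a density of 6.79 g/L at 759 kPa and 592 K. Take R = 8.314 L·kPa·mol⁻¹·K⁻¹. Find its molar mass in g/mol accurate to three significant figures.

ρ = PM/(RT) ⇒ M = ρRT/P = (6.79 × 8.314 × 592.0) / 759

M ≈ 44.0 g/mol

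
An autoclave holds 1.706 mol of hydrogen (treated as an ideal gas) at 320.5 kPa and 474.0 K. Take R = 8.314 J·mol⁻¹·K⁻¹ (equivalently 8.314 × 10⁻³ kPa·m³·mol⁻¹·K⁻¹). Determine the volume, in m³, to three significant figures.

PV = nRT ⇒ V = nRT/P = (1.706 × 8.314 × 10⁻³ × 474.0) / 320.5

V ≈ 0.0210 m³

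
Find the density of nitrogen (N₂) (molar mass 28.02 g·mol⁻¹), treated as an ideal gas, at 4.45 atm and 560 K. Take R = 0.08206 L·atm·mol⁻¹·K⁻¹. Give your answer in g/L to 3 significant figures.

ρ = PM/(RT) = (4.45 × 28.02) / (0.08206 × 560.0)

ρ ≈ 2.71 g/L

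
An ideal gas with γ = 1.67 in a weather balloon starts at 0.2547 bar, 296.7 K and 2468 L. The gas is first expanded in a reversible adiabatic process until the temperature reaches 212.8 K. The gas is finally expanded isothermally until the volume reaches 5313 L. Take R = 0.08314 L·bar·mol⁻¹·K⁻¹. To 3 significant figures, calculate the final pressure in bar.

P₃ ≈ 0.0849 bar

Adiabatic (γ = 1.67), T V^(γ−1) and P V^γ constant: P₂ = P₁·(T₂/T₁)^(γ/(γ−1)) = 0.1112 bar; V₂ = V₁·(T₁/T₂)^(1/(γ−1)) = 4053 L.
T constant ⇒ Boyle's law P V = const: T₃ = T₂; P₃ = P₂·(V₂/V₃) = 0.08486 bar.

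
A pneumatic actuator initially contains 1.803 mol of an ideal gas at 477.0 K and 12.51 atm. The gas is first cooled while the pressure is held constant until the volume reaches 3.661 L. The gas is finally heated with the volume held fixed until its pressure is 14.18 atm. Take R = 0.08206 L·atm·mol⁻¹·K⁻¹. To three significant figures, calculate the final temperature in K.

T₃ ≈ 351 K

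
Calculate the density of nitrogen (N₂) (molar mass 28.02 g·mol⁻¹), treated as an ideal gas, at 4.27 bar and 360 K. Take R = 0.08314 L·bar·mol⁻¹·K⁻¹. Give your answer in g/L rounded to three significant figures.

ρ = PM/(RT) = (4.27 × 28.02) / (0.08314 × 360.0)

ρ ≈ 4.00 g/L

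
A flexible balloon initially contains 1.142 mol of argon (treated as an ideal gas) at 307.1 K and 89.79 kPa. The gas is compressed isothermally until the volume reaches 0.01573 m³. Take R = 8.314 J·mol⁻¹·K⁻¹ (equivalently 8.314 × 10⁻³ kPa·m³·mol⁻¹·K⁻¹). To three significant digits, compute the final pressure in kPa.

From PV = nRT: V₁ = nRT₁/P₁ = 0.03247 m³.
T constant ⇒ Boyle's law P V = const: T₂ = T₁; P₂ = P₁·(V₁/V₂) = 185.4 kPa.

P₂ ≈ 185 kPa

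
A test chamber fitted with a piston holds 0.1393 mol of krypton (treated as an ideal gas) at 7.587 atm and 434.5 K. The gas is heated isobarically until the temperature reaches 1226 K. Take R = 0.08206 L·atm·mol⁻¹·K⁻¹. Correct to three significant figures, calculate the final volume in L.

V₂ ≈ 1.85 L

From PV = nRT: V₁ = nRT₁/P₁ = 0.6546 L.
Isobaric, so V/T is constant: P₂ = P₁; V₂ = V₁·(T₂/T₁) = 1.847 L.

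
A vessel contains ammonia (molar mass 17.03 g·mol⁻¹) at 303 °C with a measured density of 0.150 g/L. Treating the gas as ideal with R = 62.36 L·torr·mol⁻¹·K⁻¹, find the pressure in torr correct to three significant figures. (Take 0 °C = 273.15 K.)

P ≈ 316 torr

ρ = PM/(RT) ⇒ P = ρRT/M = (0.150 × 62.36 × 576.1) / 17.03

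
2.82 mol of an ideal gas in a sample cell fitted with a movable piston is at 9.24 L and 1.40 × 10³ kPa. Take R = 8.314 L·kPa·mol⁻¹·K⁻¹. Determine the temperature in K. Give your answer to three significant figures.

T ≈ 552 K

PV = nRT ⇒ T = PV/(nR) = (1.40e+03 × 9.24) / (2.82 × 8.314)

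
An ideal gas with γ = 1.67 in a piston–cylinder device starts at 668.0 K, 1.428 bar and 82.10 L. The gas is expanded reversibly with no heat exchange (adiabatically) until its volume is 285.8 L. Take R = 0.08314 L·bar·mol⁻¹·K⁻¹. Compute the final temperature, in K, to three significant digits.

Adiabatic (γ = 1.67), T V^(γ−1) and P V^γ constant: T₂ = T₁·(V₁/V₂)^(γ−1) = 289.6 K; P₂ = P₁·(V₁/V₂)^γ = 0.1779 bar.

T₂ ≈ 290 K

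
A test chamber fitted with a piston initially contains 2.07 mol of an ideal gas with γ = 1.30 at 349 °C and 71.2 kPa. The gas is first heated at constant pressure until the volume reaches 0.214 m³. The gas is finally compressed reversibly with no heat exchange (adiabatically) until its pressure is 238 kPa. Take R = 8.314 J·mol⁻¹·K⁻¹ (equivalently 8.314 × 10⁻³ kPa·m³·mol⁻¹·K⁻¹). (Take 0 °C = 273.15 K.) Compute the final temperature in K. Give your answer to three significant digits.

T₃ ≈ 1.17e+03 K

Convert: T₁ = 622.1 K.
From PV = nRT: V₁ = nRT₁/P₁ = 0.1504 m³.
P constant ⇒ V ∝ T: P₂ = P₁; T₂ = T₁·(V₂/V₁) = 885.3 K.
Adiabatic (γ = 1.30), T V^(γ−1) and P V^γ constant: T₃ = T₂·(P₃/P₂)^((γ−1)/γ) = 1170 K; V₃ = V₂·(P₂/P₃)^(1/γ) = 0.08458 m³.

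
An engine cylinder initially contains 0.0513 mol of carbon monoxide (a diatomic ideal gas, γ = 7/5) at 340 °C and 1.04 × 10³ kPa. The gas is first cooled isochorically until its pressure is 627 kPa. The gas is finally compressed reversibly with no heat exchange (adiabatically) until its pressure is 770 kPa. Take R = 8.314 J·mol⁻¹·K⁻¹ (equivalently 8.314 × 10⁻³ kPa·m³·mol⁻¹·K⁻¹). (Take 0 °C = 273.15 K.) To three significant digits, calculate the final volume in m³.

Convert: T₁ = 613.1 K.
From PV = nRT: V₁ = nRT₁/P₁ = 0.0002515 m³.
V constant ⇒ P ∝ T: V₂ = V₁; T₂ = T₁·(P₂/P₁) = 369.7 K.
Adiabatic (γ = 7/5), T V^(γ−1) and P V^γ constant: T₃ = T₂·(P₃/P₂)^((γ−1)/γ) = 392.0 K; V₃ = V₂·(P₂/P₃)^(1/γ) = 0.0002171 m³.

V₃ ≈ 0.000217 m³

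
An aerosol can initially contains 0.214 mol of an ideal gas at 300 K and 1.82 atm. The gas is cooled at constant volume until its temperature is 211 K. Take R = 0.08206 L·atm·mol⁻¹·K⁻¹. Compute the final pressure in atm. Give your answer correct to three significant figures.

P₂ ≈ 1.28 atm

From PV = nRT: V₁ = nRT₁/P₁ = 2.895 L.
V constant ⇒ P ∝ T: V₂ = V₁; P₂ = P₁·(T₂/T₁) = 1.280 atm.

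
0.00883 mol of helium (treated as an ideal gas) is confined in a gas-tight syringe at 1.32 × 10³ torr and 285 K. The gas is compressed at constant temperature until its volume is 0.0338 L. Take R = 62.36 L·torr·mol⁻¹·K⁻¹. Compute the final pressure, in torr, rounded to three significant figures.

P₂ ≈ 4.64e+03 torr

From PV = nRT: V₁ = nRT₁/P₁ = 0.1189 L.
Isothermal, so P V is constant: T₂ = T₁; P₂ = P₁·(V₁/V₂) = 4643 torr.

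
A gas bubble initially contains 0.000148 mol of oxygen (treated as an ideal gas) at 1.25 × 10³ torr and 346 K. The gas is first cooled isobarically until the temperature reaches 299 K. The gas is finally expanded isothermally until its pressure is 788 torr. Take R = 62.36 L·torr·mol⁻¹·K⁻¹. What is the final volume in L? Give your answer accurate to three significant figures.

From PV = nRT: V₁ = nRT₁/P₁ = 0.002555 L.
P constant ⇒ V ∝ T: P₂ = P₁; V₂ = V₁·(T₂/T₁) = 0.002208 L.
T constant ⇒ Boyle's law P V = const: T₃ = T₂; V₃ = V₂·(P₂/P₃) = 0.003502 L.

V₃ ≈ 0.00350 L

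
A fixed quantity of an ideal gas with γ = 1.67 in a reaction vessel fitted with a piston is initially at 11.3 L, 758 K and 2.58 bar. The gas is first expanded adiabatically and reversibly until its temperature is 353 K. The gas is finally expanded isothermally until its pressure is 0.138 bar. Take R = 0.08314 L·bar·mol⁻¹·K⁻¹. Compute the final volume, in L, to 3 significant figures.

Reversible adiabatic, γ = 1.67: P₂ = P₁·(T₂/T₁)^(γ/(γ−1)) = 0.3840 bar; V₂ = V₁·(T₁/T₂)^(1/(γ−1)) = 35.35 L.
Isothermal, so P V is constant: T₃ = T₂; V₃ = V₂·(P₂/P₃) = 98.38 L.

V₃ ≈ 98.4 L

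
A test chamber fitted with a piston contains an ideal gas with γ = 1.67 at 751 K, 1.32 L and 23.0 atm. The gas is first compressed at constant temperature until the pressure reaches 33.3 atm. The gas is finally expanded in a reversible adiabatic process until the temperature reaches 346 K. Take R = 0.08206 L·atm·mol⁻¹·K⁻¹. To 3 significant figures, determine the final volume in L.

T constant ⇒ Boyle's law P V = const: T₂ = T₁; V₂ = V₁·(P₁/P₂) = 0.9117 L.
Adiabatic (γ = 1.67), T V^(γ−1) and P V^γ constant: P₃ = P₂·(T₃/T₂)^(γ/(γ−1)) = 4.826 atm; V₃ = V₂·(T₂/T₃)^(1/(γ−1)) = 2.899 L.

V₃ ≈ 2.90 L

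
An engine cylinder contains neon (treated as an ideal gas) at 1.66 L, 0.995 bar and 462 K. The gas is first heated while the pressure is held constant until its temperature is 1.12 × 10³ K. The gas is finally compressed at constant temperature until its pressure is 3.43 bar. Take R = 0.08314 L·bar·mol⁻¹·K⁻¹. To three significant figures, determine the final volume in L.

V₃ ≈ 1.17 L

Isobaric, so V/T is constant: P₂ = P₁; V₂ = V₁·(T₂/T₁) = 4.024 L.
Isothermal, so P V is constant: T₃ = T₂; V₃ = V₂·(P₂/P₃) = 1.167 L.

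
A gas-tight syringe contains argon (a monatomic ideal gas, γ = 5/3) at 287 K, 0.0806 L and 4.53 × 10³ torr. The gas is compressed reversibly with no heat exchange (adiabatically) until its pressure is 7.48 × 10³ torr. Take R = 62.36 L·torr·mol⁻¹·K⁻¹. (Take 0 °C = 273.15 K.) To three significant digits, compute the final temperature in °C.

T₂ ≈ 77.6 °C

Reversible adiabatic, γ = 5/3: T₂ = T₁·(P₂/P₁)^((γ−1)/γ) = 350.8 K; V₂ = V₁·(P₁/P₂)^(1/γ) = 0.05966 L.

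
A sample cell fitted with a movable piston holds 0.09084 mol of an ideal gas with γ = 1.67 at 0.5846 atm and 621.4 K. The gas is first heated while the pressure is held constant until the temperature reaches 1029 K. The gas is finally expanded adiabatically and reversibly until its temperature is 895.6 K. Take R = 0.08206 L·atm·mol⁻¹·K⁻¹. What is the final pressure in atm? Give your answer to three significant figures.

P₃ ≈ 0.414 atm

From PV = nRT: V₁ = nRT₁/P₁ = 7.924 L.
Isobaric, so V/T is constant: P₂ = P₁; V₂ = V₁·(T₂/T₁) = 13.12 L.
Adiabatic (γ = 1.67), T V^(γ−1) and P V^γ constant: P₃ = P₂·(T₃/T₂)^(γ/(γ−1)) = 0.4136 atm; V₃ = V₂·(T₂/T₃)^(1/(γ−1)) = 16.14 L.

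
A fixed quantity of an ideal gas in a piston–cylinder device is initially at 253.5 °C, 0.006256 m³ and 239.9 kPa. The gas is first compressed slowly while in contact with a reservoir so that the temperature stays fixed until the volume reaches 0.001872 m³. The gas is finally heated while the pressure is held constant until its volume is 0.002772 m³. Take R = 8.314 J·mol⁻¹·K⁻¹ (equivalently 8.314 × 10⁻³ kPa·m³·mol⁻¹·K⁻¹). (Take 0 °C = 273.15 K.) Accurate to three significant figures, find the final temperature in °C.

Convert: T₁ = 526.6 K.
T constant ⇒ Boyle's law P V = const: T₂ = T₁; P₂ = P₁·(V₁/V₂) = 801.7 kPa.
Isobaric, so V/T is constant: P₃ = P₂; T₃ = T₂·(V₃/V₂) = 779.8 K.

T₃ ≈ 507 °C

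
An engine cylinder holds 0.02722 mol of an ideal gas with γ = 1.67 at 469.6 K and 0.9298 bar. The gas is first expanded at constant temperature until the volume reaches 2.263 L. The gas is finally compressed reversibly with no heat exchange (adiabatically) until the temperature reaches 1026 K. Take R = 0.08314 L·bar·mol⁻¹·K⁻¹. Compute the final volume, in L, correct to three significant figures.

V₃ ≈ 0.705 L

From PV = nRT: V₁ = nRT₁/P₁ = 1.143 L.
T constant ⇒ Boyle's law P V = const: T₂ = T₁; P₂ = P₁·(V₁/V₂) = 0.4696 bar.
Reversible adiabatic, γ = 1.67: P₃ = P₂·(T₃/T₂)^(γ/(γ−1)) = 3.294 bar; V₃ = V₂·(T₂/T₃)^(1/(γ−1)) = 0.7048 L.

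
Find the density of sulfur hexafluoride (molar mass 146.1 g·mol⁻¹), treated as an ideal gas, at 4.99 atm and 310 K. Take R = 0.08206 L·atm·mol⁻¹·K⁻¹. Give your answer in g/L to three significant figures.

ρ = PM/(RT) = (4.99 × 146.1) / (0.08206 × 310.0)

ρ ≈ 28.7 g/L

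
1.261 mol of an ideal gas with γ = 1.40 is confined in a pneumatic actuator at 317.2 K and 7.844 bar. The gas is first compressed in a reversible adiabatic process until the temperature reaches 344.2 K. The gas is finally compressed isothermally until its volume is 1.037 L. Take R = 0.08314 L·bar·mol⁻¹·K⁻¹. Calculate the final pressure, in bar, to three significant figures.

P₃ ≈ 34.8 bar

From PV = nRT: V₁ = nRT₁/P₁ = 4.240 L.
Adiabatic (γ = 1.40), T V^(γ−1) and P V^γ constant: P₂ = P₁·(T₂/T₁)^(γ/(γ−1)) = 10.44 bar; V₂ = V₁·(T₁/T₂)^(1/(γ−1)) = 3.456 L.
T constant ⇒ Boyle's law P V = const: T₃ = T₂; P₃ = P₂·(V₂/V₃) = 34.80 bar.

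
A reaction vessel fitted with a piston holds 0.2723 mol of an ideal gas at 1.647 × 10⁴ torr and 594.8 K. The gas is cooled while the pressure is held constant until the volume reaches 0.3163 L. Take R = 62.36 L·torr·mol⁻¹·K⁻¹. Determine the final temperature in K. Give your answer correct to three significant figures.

T₂ ≈ 307 K

From PV = nRT: V₁ = nRT₁/P₁ = 0.6132 L.
P constant ⇒ V ∝ T: P₂ = P₁; T₂ = T₁·(V₂/V₁) = 306.8 K.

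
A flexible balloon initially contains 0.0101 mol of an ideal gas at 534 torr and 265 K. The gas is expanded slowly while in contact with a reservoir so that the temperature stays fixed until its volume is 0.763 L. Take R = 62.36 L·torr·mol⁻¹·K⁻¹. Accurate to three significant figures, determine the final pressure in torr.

P₂ ≈ 219 torr

From PV = nRT: V₁ = nRT₁/P₁ = 0.3126 L.
Isothermal, so P V is constant: T₂ = T₁; P₂ = P₁·(V₁/V₂) = 218.8 torr.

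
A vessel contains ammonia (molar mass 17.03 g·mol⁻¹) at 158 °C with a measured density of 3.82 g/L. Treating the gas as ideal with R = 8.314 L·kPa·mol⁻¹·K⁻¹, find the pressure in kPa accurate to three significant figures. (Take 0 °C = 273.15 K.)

P ≈ 804 kPa

ρ = PM/(RT) ⇒ P = ρRT/M = (3.82 × 8.314 × 431.1) / 17.03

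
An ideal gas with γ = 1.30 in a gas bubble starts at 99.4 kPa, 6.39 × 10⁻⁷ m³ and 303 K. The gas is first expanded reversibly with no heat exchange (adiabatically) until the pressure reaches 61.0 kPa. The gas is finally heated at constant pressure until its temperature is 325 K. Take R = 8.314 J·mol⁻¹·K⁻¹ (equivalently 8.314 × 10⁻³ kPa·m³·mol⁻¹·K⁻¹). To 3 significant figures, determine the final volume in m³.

V₃ ≈ 1.12e-06 m³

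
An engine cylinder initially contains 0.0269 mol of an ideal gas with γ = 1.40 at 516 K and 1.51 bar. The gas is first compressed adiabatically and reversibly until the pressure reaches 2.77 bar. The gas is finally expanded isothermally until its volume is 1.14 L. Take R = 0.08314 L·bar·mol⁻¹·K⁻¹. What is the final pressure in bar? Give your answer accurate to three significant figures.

P₃ ≈ 1.20 bar

From PV = nRT: V₁ = nRT₁/P₁ = 0.7642 L.
Adiabatic (γ = 1.40), T V^(γ−1) and P V^γ constant: T₂ = T₁·(P₂/P₁)^((γ−1)/γ) = 613.7 K; V₂ = V₁·(P₁/P₂)^(1/γ) = 0.4955 L.
T constant ⇒ Boyle's law P V = const: T₃ = T₂; P₃ = P₂·(V₂/V₃) = 1.204 bar.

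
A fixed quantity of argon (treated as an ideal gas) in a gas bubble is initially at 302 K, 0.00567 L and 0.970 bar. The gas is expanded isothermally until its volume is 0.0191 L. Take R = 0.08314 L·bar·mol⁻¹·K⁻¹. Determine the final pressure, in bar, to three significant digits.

Isothermal, so P V is constant: T₂ = T₁; P₂ = P₁·(V₁/V₂) = 0.2880 bar.

P₂ ≈ 0.288 bar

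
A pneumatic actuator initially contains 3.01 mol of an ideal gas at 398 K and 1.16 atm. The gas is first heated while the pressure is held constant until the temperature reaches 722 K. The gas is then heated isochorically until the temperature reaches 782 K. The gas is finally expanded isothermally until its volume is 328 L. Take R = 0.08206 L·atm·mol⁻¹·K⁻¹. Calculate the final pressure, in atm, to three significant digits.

P₄ ≈ 0.589 atm

From PV = nRT: V₁ = nRT₁/P₁ = 84.75 L.
Isobaric, so V/T is constant: P₂ = P₁; V₂ = V₁·(T₂/T₁) = 153.7 L.
Isochoric, so P/T is constant: V₃ = V₂; P₃ = P₂·(T₃/T₂) = 1.256 atm.
T constant ⇒ Boyle's law P V = const: T₄ = T₃; P₄ = P₃·(V₃/V₄) = 0.5889 atm.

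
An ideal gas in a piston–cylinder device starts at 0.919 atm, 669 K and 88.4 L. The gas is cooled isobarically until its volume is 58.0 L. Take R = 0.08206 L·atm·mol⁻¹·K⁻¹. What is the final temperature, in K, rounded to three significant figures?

P constant ⇒ V ∝ T: P₂ = P₁; T₂ = T₁·(V₂/V₁) = 438.9 K.

T₂ ≈ 439 K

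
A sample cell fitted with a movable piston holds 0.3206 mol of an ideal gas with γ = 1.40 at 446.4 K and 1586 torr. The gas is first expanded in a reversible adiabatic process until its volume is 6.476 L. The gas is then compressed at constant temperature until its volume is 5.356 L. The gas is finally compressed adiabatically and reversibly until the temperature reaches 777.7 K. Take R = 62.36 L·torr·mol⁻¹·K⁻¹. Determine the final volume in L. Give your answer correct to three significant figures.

V₄ ≈ 1.16 L

From PV = nRT: V₁ = nRT₁/P₁ = 5.627 L.
Adiabatic (γ = 1.40), T V^(γ−1) and P V^γ constant: T₂ = T₁·(V₁/V₂)^(γ−1) = 422.0 K; P₂ = P₁·(V₁/V₂)^γ = 1303 torr.
T constant ⇒ Boyle's law P V = const: T₃ = T₂; P₃ = P₂·(V₂/V₃) = 1575 torr.
Adiabatic (γ = 1.40), T V^(γ−1) and P V^γ constant: P₄ = P₃·(T₄/T₃)^(γ/(γ−1)) = 1.338e+04 torr; V₄ = V₃·(T₃/T₄)^(1/(γ−1)) = 1.162 L.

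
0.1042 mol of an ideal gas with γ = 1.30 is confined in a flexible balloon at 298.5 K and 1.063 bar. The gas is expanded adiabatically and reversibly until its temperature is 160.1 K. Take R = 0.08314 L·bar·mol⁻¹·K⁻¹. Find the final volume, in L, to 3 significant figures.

From PV = nRT: V₁ = nRT₁/P₁ = 2.433 L.
Reversible adiabatic, γ = 1.30: P₂ = P₁·(T₂/T₁)^(γ/(γ−1)) = 0.07147 bar; V₂ = V₁·(T₁/T₂)^(1/(γ−1)) = 19.41 L.

V₂ ≈ 19.4 L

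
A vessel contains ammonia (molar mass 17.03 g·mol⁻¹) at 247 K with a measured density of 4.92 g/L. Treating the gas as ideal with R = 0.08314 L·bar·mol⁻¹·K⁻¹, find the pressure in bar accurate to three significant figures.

ρ = PM/(RT) ⇒ P = ρRT/M = (4.92 × 0.08314 × 247.0) / 17.03

P ≈ 5.93 bar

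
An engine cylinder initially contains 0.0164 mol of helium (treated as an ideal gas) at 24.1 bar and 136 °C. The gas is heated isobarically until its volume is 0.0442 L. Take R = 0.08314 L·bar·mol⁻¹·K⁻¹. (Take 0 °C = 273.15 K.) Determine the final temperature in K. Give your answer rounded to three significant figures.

T₂ ≈ 781 K

Convert: T₁ = 409.1 K.
From PV = nRT: V₁ = nRT₁/P₁ = 0.02315 L.
Isobaric, so V/T is constant: P₂ = P₁; T₂ = T₁·(V₂/V₁) = 781.2 K.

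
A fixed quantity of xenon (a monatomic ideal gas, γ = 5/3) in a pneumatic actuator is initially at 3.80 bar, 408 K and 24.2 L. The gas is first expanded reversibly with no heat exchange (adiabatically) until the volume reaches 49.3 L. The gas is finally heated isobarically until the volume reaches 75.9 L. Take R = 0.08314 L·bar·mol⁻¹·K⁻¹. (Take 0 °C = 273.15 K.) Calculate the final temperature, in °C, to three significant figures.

Reversible adiabatic, γ = 5/3: T₂ = T₁·(V₁/V₂)^(γ−1) = 253.9 K; P₂ = P₁·(V₁/V₂)^γ = 1.161 bar.
P constant ⇒ V ∝ T: P₃ = P₂; T₃ = T₂·(V₃/V₂) = 390.9 K.

T₃ ≈ 118 °C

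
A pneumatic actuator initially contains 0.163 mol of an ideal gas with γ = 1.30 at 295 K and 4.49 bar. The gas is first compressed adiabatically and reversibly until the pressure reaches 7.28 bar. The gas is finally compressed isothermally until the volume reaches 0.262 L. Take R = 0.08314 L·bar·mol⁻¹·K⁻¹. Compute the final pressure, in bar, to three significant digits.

P₃ ≈ 17.1 bar

From PV = nRT: V₁ = nRT₁/P₁ = 0.8904 L.
Reversible adiabatic, γ = 1.30: T₂ = T₁·(P₂/P₁)^((γ−1)/γ) = 329.8 K; V₂ = V₁·(P₁/P₂)^(1/γ) = 0.6139 L.
Isothermal, so P V is constant: T₃ = T₂; P₃ = P₂·(V₂/V₃) = 17.06 bar.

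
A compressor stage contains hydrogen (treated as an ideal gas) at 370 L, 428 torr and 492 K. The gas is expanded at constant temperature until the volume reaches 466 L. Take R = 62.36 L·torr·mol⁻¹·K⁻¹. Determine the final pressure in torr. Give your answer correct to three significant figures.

P₂ ≈ 340 torr

Isothermal, so P V is constant: T₂ = T₁; P₂ = P₁·(V₁/V₂) = 339.8 torr.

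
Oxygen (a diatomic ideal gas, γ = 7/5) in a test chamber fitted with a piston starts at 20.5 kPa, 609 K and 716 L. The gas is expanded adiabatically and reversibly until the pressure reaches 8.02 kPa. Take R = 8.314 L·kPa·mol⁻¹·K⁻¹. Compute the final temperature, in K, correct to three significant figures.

T₂ ≈ 466 K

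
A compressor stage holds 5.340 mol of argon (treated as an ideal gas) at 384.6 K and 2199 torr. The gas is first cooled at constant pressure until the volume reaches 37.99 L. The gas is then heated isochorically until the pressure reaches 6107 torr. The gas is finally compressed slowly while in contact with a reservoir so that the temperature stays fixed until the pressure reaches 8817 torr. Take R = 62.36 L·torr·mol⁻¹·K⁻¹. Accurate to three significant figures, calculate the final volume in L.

From PV = nRT: V₁ = nRT₁/P₁ = 58.24 L.
Isobaric, so V/T is constant: P₂ = P₁; T₂ = T₁·(V₂/V₁) = 250.9 K.
V constant ⇒ P ∝ T: V₃ = V₂; T₃ = T₂·(P₃/P₂) = 696.7 K.
T constant ⇒ Boyle's law P V = const: T₄ = T₃; V₄ = V₃·(P₃/P₄) = 26.31 L.

V₄ ≈ 26.3 L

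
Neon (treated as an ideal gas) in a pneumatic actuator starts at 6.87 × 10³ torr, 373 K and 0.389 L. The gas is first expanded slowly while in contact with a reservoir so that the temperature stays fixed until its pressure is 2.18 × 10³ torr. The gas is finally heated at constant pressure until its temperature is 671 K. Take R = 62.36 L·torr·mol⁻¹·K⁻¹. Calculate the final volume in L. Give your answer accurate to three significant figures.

V₃ ≈ 2.21 L

Isothermal, so P V is constant: T₂ = T₁; V₂ = V₁·(P₁/P₂) = 1.226 L.
P constant ⇒ V ∝ T: P₃ = P₂; V₃ = V₂·(T₃/T₂) = 2.205 L.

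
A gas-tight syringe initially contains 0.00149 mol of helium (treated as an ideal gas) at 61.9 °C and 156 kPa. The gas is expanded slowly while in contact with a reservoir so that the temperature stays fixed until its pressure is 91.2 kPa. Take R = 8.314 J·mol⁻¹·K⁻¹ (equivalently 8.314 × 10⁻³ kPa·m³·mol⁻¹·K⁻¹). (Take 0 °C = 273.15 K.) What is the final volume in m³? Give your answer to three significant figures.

Convert: T₁ = 335.0 K.
From PV = nRT: V₁ = nRT₁/P₁ = 2.661e-05 m³.
T constant ⇒ Boyle's law P V = const: T₂ = T₁; V₂ = V₁·(P₁/P₂) = 4.551e-05 m³.

V₂ ≈ 4.55e-05 m³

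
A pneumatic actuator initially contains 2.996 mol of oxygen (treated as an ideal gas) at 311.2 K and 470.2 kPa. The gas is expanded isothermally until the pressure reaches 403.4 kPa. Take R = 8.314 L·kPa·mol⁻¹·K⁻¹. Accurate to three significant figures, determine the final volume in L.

V₂ ≈ 19.2 L

From PV = nRT: V₁ = nRT₁/P₁ = 16.49 L.
Isothermal, so P V is constant: T₂ = T₁; V₂ = V₁·(P₁/P₂) = 19.22 L.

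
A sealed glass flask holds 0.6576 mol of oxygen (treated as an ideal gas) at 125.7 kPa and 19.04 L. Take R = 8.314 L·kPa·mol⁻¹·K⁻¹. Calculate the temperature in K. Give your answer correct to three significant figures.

PV = nRT ⇒ T = PV/(nR) = (125.7 × 19.04) / (0.6576 × 8.314)

T ≈ 438 K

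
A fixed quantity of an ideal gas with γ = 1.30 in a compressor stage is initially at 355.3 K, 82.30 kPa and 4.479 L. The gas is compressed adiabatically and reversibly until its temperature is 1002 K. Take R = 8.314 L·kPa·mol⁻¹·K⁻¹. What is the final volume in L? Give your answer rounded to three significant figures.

V₂ ≈ 0.141 L

Reversible adiabatic, γ = 1.30: P₂ = P₁·(T₂/T₁)^(γ/(γ−1)) = 7355 kPa; V₂ = V₁·(T₁/T₂)^(1/(γ−1)) = 0.1413 L.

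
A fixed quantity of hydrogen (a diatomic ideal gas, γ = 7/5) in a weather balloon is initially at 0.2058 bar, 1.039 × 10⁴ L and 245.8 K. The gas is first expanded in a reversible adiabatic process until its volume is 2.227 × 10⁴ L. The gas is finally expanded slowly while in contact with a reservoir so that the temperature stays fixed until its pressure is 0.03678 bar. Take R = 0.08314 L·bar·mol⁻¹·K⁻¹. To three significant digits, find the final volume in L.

V₃ ≈ 4.29e+04 L

Reversible adiabatic, γ = 7/5: T₂ = T₁·(V₁/V₂)^(γ−1) = 181.2 K; P₂ = P₁·(V₁/V₂)^γ = 0.07078 bar.
Isothermal, so P V is constant: T₃ = T₂; V₃ = V₂·(P₂/P₃) = 4.286e+04 L.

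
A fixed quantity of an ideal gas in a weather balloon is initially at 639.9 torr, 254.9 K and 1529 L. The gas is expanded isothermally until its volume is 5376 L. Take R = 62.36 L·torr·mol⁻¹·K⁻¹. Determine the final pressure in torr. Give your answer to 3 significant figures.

P₂ ≈ 182 torr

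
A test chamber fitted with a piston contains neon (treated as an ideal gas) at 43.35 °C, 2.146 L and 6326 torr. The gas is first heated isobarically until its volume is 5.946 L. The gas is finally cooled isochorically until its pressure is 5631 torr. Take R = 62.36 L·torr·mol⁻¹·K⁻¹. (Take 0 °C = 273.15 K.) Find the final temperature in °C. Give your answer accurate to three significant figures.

Convert: T₁ = 316.5 K.
Isobaric, so V/T is constant: P₂ = P₁; T₂ = T₁·(V₂/V₁) = 876.9 K.
Isochoric, so P/T is constant: V₃ = V₂; T₃ = T₂·(P₃/P₂) = 780.6 K.

T₃ ≈ 507 °C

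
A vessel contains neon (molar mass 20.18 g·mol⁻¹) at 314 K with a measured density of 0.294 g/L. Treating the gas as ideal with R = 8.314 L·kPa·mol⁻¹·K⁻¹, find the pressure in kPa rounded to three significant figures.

ρ = PM/(RT) ⇒ P = ρRT/M = (0.294 × 8.314 × 314.0) / 20.18

P ≈ 38.0 kPa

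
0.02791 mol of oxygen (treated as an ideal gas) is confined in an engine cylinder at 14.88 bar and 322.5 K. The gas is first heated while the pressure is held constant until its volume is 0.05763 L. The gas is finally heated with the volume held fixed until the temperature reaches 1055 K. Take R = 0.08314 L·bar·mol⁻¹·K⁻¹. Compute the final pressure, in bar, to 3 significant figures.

From PV = nRT: V₁ = nRT₁/P₁ = 0.05029 L.
Isobaric, so V/T is constant: P₂ = P₁; T₂ = T₁·(V₂/V₁) = 369.6 K.
Isochoric, so P/T is constant: V₃ = V₂; P₃ = P₂·(T₃/T₂) = 42.48 bar.

P₃ ≈ 42.5 bar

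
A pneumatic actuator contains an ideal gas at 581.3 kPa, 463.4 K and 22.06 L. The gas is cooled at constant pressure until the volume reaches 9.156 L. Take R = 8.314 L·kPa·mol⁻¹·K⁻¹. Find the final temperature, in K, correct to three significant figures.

P constant ⇒ V ∝ T: P₂ = P₁; T₂ = T₁·(V₂/V₁) = 192.3 K.

T₂ ≈ 192 K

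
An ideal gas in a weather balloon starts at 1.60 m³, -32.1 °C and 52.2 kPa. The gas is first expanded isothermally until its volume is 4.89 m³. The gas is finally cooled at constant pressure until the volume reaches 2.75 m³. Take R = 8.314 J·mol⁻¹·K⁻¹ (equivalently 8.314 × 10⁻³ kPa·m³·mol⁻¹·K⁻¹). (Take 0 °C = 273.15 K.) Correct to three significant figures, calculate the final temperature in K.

Convert: T₁ = 241.0 K.
T constant ⇒ Boyle's law P V = const: T₂ = T₁; P₂ = P₁·(V₁/V₂) = 17.08 kPa.
P constant ⇒ V ∝ T: P₃ = P₂; T₃ = T₂·(V₃/V₂) = 135.6 K.

T₃ ≈ 136 K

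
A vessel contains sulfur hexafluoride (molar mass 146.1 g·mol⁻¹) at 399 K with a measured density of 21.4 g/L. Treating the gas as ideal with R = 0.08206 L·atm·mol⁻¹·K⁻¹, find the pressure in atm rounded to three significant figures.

P ≈ 4.80 atm

ρ = PM/(RT) ⇒ P = ρRT/M = (21.4 × 0.08206 × 399.0) / 146.1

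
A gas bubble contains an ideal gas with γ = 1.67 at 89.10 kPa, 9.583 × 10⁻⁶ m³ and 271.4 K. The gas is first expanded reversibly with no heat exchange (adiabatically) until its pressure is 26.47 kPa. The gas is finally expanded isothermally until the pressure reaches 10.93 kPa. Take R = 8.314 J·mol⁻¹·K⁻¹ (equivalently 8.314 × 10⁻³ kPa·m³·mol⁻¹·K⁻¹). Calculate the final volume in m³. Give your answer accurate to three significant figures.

Reversible adiabatic, γ = 1.67: T₂ = T₁·(P₂/P₁)^((γ−1)/γ) = 166.8 K; V₂ = V₁·(P₁/P₂)^(1/γ) = 1.982e-05 m³.
Isothermal, so P V is constant: T₃ = T₂; V₃ = V₂·(P₂/P₃) = 4.800e-05 m³.

V₃ ≈ 4.80e-05 m³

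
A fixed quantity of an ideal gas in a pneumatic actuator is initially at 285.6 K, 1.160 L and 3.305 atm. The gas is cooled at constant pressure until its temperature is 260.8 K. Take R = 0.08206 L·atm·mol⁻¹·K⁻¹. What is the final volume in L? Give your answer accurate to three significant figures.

V₂ ≈ 1.06 L

Isobaric, so V/T is constant: P₂ = P₁; V₂ = V₁·(T₂/T₁) = 1.059 L.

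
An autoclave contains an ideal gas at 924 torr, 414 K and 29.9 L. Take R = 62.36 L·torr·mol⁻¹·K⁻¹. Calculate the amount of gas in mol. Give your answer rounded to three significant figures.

PV = nRT ⇒ n = PV/(RT) = (924 × 29.9) / (62.36 × 414)

n ≈ 1.07 mol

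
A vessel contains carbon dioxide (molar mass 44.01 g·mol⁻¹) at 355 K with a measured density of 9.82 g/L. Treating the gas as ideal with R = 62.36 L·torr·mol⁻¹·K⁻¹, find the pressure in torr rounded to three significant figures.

ρ = PM/(RT) ⇒ P = ρRT/M = (9.82 × 62.36 × 355.0) / 44.01

P ≈ 4.94e+03 torr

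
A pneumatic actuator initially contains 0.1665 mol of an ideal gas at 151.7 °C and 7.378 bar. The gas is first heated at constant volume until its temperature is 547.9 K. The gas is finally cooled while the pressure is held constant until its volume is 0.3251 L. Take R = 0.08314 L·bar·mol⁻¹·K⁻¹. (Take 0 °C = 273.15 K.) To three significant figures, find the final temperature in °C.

T₃ ≈ -49.7 °C

Convert: T₁ = 424.8 K.
From PV = nRT: V₁ = nRT₁/P₁ = 0.7971 L.
Isochoric, so P/T is constant: V₂ = V₁; P₂ = P₁·(T₂/T₁) = 9.515 bar.
P constant ⇒ V ∝ T: P₃ = P₂; T₃ = T₂·(V₃/V₂) = 223.5 K.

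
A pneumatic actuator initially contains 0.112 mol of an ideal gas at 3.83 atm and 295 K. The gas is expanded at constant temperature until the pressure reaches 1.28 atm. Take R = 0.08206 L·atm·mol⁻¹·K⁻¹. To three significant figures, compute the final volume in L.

V₂ ≈ 2.12 L

From PV = nRT: V₁ = nRT₁/P₁ = 0.7079 L.
T constant ⇒ Boyle's law P V = const: T₂ = T₁; V₂ = V₁·(P₁/P₂) = 2.118 L.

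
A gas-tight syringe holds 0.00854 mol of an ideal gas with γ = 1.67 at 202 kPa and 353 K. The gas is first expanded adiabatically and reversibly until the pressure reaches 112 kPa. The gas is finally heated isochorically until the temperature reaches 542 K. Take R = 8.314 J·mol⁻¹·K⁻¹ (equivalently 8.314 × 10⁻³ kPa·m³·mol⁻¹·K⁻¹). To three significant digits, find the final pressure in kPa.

P₃ ≈ 218 kPa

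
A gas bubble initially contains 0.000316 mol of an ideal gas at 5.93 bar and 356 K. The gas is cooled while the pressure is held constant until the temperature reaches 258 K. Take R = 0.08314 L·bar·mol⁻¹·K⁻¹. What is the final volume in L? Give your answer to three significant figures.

V₂ ≈ 0.00114 L

From PV = nRT: V₁ = nRT₁/P₁ = 0.001577 L.
P constant ⇒ V ∝ T: P₂ = P₁; V₂ = V₁·(T₂/T₁) = 0.001143 L.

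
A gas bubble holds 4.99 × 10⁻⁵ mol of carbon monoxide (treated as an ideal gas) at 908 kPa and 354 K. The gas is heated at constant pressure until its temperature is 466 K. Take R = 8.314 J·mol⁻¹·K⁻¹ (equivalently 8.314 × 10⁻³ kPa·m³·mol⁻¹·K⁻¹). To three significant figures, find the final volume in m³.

V₂ ≈ 2.13e-07 m³

From PV = nRT: V₁ = nRT₁/P₁ = 1.617e-07 m³.
Isobaric, so V/T is constant: P₂ = P₁; V₂ = V₁·(T₂/T₁) = 2.129e-07 m³.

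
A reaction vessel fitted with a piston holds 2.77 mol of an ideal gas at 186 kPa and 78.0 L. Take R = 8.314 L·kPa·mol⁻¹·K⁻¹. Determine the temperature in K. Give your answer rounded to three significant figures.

PV = nRT ⇒ T = PV/(nR) = (186 × 78.0) / (2.77 × 8.314)

T ≈ 630 K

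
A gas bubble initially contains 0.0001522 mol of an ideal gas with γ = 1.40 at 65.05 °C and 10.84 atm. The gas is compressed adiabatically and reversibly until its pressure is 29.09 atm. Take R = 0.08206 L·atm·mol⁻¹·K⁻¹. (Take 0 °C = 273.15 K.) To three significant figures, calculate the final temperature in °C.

T₂ ≈ 175 °C

Convert: T₁ = 338.2 K.
From PV = nRT: V₁ = nRT₁/P₁ = 0.0003897 L.
Reversible adiabatic, γ = 1.40: T₂ = T₁·(P₂/P₁)^((γ−1)/γ) = 448.4 K; V₂ = V₁·(P₁/P₂)^(1/γ) = 0.0001925 L.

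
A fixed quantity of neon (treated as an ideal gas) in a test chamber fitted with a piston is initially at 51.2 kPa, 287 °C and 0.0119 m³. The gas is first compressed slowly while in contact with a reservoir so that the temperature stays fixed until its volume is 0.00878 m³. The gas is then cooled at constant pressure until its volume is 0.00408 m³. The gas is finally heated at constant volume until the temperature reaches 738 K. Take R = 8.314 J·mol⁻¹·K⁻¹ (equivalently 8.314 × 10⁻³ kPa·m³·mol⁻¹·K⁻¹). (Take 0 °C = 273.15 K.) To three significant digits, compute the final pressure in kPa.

Convert: T₁ = 560.1 K.
T constant ⇒ Boyle's law P V = const: T₂ = T₁; P₂ = P₁·(V₁/V₂) = 69.39 kPa.
Isobaric, so V/T is constant: P₃ = P₂; T₃ = T₂·(V₃/V₂) = 260.3 K.
Isochoric, so P/T is constant: V₄ = V₃; P₄ = P₃·(T₄/T₃) = 196.7 kPa.

P₄ ≈ 197 kPa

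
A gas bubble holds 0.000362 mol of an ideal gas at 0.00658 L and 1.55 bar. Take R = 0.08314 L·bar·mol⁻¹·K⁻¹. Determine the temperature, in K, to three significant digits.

T ≈ 339 K

PV = nRT ⇒ T = PV/(nR) = (1.55 × 0.00658) / (0.000362 × 0.08314)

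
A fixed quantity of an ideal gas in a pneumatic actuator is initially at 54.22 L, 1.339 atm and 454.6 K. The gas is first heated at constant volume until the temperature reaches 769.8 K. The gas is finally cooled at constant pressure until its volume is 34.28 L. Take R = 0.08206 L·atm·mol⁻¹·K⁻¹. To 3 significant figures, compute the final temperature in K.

T₃ ≈ 487 K

Isochoric, so P/T is constant: V₂ = V₁; P₂ = P₁·(T₂/T₁) = 2.267 atm.
Isobaric, so V/T is constant: P₃ = P₂; T₃ = T₂·(V₃/V₂) = 486.7 K.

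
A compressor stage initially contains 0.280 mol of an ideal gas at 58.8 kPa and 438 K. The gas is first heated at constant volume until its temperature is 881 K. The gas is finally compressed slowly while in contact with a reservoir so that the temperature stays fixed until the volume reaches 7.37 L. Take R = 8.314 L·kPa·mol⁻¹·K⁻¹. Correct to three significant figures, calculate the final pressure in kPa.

From PV = nRT: V₁ = nRT₁/P₁ = 17.34 L.
V constant ⇒ P ∝ T: V₂ = V₁; P₂ = P₁·(T₂/T₁) = 118.3 kPa.
T constant ⇒ Boyle's law P V = const: T₃ = T₂; P₃ = P₂·(V₂/V₃) = 278.3 kPa.

P₃ ≈ 278 kPa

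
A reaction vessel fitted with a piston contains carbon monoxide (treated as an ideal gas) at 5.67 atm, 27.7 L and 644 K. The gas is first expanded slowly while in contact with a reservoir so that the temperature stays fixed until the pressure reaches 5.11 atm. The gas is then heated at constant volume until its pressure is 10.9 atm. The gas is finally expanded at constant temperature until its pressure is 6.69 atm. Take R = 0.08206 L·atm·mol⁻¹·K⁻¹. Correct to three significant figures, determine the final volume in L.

T constant ⇒ Boyle's law P V = const: T₂ = T₁; V₂ = V₁·(P₁/P₂) = 30.74 L.
V constant ⇒ P ∝ T: V₃ = V₂; T₃ = T₂·(P₃/P₂) = 1374 K.
T constant ⇒ Boyle's law P V = const: T₄ = T₃; V₄ = V₃·(P₃/P₄) = 50.08 L.

V₄ ≈ 50.1 L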